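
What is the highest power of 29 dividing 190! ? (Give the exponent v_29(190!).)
v_29(190!) = 6

Legendre's formula: v_p(n!) = Σ_{k ≥ 1} ⌊n / p^k⌋. For p = 29, n = 190, the terms are:
  ⌊190/29^1⌋ = ⌊190/29⌋ = 6
(the next term ⌊190/29^2⌋ = 0, terminating the sum). Summing: v_29(190!) = 6 = 6.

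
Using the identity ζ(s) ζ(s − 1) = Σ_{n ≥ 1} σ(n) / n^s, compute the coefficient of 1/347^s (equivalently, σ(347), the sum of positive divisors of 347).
σ(347) = 348

In the product (Σ m^0/m^s)(Σ k / k^s) = Σ (Σ_{d | n} d) / n^s, the coefficient of 1/n^s is σ(n) = Σ_{d | n} d. For n = 347, divisors are [1, 347]; summing: σ(347) = 348.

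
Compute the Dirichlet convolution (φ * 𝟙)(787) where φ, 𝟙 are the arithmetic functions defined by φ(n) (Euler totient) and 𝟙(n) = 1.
(φ * 𝟙)(787) = 787

Divisors of 787: [1, 787]. For each d | 787:
  d = 1: φ(1) · 𝟙(787/1) = 1 · 1 = 1
  d = 787: φ(787) · 𝟙(787/787) = 786 · 1 = 786
Summing: (φ * 𝟙)(787) = 1 + 786 = 787.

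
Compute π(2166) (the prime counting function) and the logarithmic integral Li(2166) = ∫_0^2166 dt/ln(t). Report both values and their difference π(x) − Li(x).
π(2166) = 326;  Li(2166) ≈ 336.53;  π(x) − Li(x) ≈ -10.53.

Direct count of primes ≤ 2166 gives π(2166) = 326. Numerical evaluation of the logarithmic integral gives Li(2166) ≈ 336.53. The difference π(x) − Li(x) ≈ -10.53 is typically negative for small/moderate x (Li(x) overestimates), though Littlewood's theorem shows this sign changes infinitely often.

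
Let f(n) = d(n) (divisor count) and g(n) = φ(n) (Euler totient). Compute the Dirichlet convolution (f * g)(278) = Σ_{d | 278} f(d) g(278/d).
(d * φ)(278) = 420

Divisors of 278: [1, 2, 139, 278]. For each d | 278:
  d = 1: d(1) · φ(278/1) = 1 · 138 = 138
  d = 2: d(2) · φ(278/2) = 2 · 138 = 276
  d = 139: d(139) · φ(278/139) = 2 · 1 = 2
  d = 278: d(278) · φ(278/278) = 4 · 1 = 4
Summing: (d * φ)(278) = 138 + 276 + 2 + 4 = 420.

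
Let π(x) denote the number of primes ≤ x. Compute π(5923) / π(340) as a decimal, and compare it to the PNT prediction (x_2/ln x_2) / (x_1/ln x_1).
π(5923)/π(340) = 778/68 ≈ 11.4412;  PNT prediction ≈ 11.6897.

π(340) = 68 and π(5923) = 778, so π(5923)/π(340) ≈ 11.4412. The PNT-predicted ratio is (5923/ln(5923)) / (340/ln(340)) ≈ 11.6897. The two agree to within a few percent, as expected.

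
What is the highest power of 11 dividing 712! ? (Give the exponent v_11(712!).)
v_11(712!) = 69

Legendre's formula: v_p(n!) = Σ_{k ≥ 1} ⌊n / p^k⌋. For p = 11, n = 712, the terms are:
  ⌊712/11^1⌋ = ⌊712/11⌋ = 64
  ⌊712/11^2⌋ = ⌊712/121⌋ = 5
(the next term ⌊712/11^3⌋ = 0, terminating the sum). Summing: v_11(712!) = 64 + 5 = 69.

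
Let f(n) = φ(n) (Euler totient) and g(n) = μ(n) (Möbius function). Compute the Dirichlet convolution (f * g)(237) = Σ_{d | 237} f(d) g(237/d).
(φ * μ)(237) = 77

Divisors of 237: [1, 3, 79, 237]. For each d | 237:
  d = 1: φ(1) · μ(237/1) = 1 · 1 = 1
  d = 3: φ(3) · μ(237/3) = 2 · -1 = -2
  d = 79: φ(79) · μ(237/79) = 78 · -1 = -78
  d = 237: φ(237) · μ(237/237) = 156 · 1 = 156
Summing: (φ * μ)(237) = 1 + -2 + -78 + 156 = 77.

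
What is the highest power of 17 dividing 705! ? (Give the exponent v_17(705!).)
v_17(705!) = 43

Legendre's formula: v_p(n!) = Σ_{k ≥ 1} ⌊n / p^k⌋. For p = 17, n = 705, the terms are:
  ⌊705/17^1⌋ = ⌊705/17⌋ = 41
  ⌊705/17^2⌋ = ⌊705/289⌋ = 2
(the next term ⌊705/17^3⌋ = 0, terminating the sum). Summing: v_17(705!) = 41 + 2 = 43.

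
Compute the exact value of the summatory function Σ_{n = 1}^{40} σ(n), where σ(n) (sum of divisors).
Σ_{n ≤ 40} σ(n) = 1342

Compute σ(n) for each 1 ≤ n ≤ 40: σ(1) = 1, σ(2) = 3, σ(3) = 4, σ(4) = 7, σ(5) = 6, σ(6) = 12, σ(7) = 8, σ(8) = 15, σ(9) = 13, σ(10) = 18, σ(11) = 12, σ(12) = 28, σ(13) = 14, σ(14) = 24, σ(15) = 24, σ(16) = 31, σ(17) = 18, σ(18) = 39, σ(19) = 20, σ(20) = 42, σ(21) = 32, σ(22) = 36, σ(23) = 24, σ(24) = 60, σ(25) = 31, σ(26) = 42, σ(27) = 40, σ(28) = 56, σ(29) = 30, σ(30) = 72, σ(31) = 32, σ(32) = 63, σ(33) = 48, σ(34) = 54, σ(35) = 48, σ(36) = 91, σ(37) = 38, σ(38) = 60, σ(39) = 56, σ(40) = 90. Summing all 40 values: 1342. (Average order: Σ_{n ≤ x} σ(n) ~ (π²/12) x². For x = 40, (π²/12)·40² ≈ 1315.95.)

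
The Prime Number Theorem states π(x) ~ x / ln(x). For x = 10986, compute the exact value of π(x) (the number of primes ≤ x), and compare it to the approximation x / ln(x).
π(10986) = 1333;  x/ln(x) ≈ 1180.73;  relative error ≈ 11.42%.

Directly count primes up to 10986: π(10986) = 1333. The PNT approximation gives 10986/ln(10986) ≈ 10986/9.30438 ≈ 1180.73. Relative error (π(x) − x/ln(x)) / π(x) ≈ 11.42%; the approximation is known to undercount slightly (Li(x) is a better estimate).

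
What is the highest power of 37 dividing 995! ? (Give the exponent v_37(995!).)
v_37(995!) = 26

Legendre's formula: v_p(n!) = Σ_{k ≥ 1} ⌊n / p^k⌋. For p = 37, n = 995, the terms are:
  ⌊995/37^1⌋ = ⌊995/37⌋ = 26
(the next term ⌊995/37^2⌋ = 0, terminating the sum). Summing: v_37(995!) = 26 = 26.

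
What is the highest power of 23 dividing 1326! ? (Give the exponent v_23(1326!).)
v_23(1326!) = 59

Legendre's formula: v_p(n!) = Σ_{k ≥ 1} ⌊n / p^k⌋. For p = 23, n = 1326, the terms are:
  ⌊1326/23^1⌋ = ⌊1326/23⌋ = 57
  ⌊1326/23^2⌋ = ⌊1326/529⌋ = 2
(the next term ⌊1326/23^3⌋ = 0, terminating the sum). Summing: v_23(1326!) = 57 + 2 = 59.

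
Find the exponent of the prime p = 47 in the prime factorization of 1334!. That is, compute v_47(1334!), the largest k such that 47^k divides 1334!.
v_47(1334!) = 28

Legendre's formula: v_p(n!) = Σ_{k ≥ 1} ⌊n / p^k⌋. For p = 47, n = 1334, the terms are:
  ⌊1334/47^1⌋ = ⌊1334/47⌋ = 28
(the next term ⌊1334/47^2⌋ = 0, terminating the sum). Summing: v_47(1334!) = 28 = 28.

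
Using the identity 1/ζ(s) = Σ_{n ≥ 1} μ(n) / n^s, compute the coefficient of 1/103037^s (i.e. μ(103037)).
μ(103037) = 1

Factor n = 103037 = 11 · 17 · 19 · 29. μ(n) = 0 if any exponent ≥ 2 (not squarefree); otherwise μ(n) = (−1)^{ω(n)} where ω(n) is the number of distinct prime factors. Applying: μ(103037) = 1.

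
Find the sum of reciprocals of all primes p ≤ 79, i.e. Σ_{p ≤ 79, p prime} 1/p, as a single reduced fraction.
Σ 1/p = 5692733621468679832887230172131/3217644767340672907899084554130

π(79) = 22, so the primes ≤ 79 are [2, 3, 5, 7, 11, 13, 17, 19, 23, 29, 31, 37, 41, 43, 47, 53, 59, 61, 67, 71, 73, 79]. Summing 1/p over these primes: 5692733621468679832887230172131/3217644767340672907899084554130 ≈ 1.7692. Mertens estimate ln ln(79) + 0.2615 ≈ 1.7361.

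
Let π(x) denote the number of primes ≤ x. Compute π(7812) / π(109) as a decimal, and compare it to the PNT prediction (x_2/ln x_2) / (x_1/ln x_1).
π(7812)/π(109) = 987/29 ≈ 34.0345;  PNT prediction ≈ 37.5111.

π(109) = 29 and π(7812) = 987, so π(7812)/π(109) ≈ 34.0345. The PNT-predicted ratio is (7812/ln(7812)) / (109/ln(109)) ≈ 37.5111. The two agree to within a few percent, as expected.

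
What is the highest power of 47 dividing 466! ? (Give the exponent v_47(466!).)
v_47(466!) = 9

Legendre's formula: v_p(n!) = Σ_{k ≥ 1} ⌊n / p^k⌋. For p = 47, n = 466, the terms are:
  ⌊466/47^1⌋ = ⌊466/47⌋ = 9
(the next term ⌊466/47^2⌋ = 0, terminating the sum). Summing: v_47(466!) = 9 = 9.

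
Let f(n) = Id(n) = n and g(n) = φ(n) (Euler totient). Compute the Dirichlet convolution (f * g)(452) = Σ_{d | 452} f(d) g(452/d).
(Id * φ)(452) = 1800

Divisors of 452: [1, 2, 4, 113, 226, 452]. For each d | 452:
  d = 1: Id(1) · φ(452/1) = 1 · 224 = 224
  d = 2: Id(2) · φ(452/2) = 2 · 112 = 224
  d = 4: Id(4) · φ(452/4) = 4 · 112 = 448
  d = 113: Id(113) · φ(452/113) = 113 · 2 = 226
  d = 226: Id(226) · φ(452/226) = 226 · 1 = 226
  d = 452: Id(452) · φ(452/452) = 452 · 1 = 452
Summing: (Id * φ)(452) = 224 + 224 + 448 + 226 + 226 + 452 = 1800.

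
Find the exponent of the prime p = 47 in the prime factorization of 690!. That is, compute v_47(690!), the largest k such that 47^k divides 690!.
v_47(690!) = 14

Legendre's formula: v_p(n!) = Σ_{k ≥ 1} ⌊n / p^k⌋. For p = 47, n = 690, the terms are:
  ⌊690/47^1⌋ = ⌊690/47⌋ = 14
(the next term ⌊690/47^2⌋ = 0, terminating the sum). Summing: v_47(690!) = 14 = 14.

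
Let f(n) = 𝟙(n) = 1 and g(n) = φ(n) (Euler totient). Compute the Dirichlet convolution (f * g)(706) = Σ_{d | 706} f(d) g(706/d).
(𝟙 * φ)(706) = 706

Divisors of 706: [1, 2, 353, 706]. For each d | 706:
  d = 1: 𝟙(1) · φ(706/1) = 1 · 352 = 352
  d = 2: 𝟙(2) · φ(706/2) = 1 · 352 = 352
  d = 353: 𝟙(353) · φ(706/353) = 1 · 1 = 1
  d = 706: 𝟙(706) · φ(706/706) = 1 · 1 = 1
Summing: (𝟙 * φ)(706) = 352 + 352 + 1 + 1 = 706.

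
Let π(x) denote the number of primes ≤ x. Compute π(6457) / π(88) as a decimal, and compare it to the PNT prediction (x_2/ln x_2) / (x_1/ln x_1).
π(6457)/π(88) = 838/23 ≈ 36.4348;  PNT prediction ≈ 37.4476.

π(88) = 23 and π(6457) = 838, so π(6457)/π(88) ≈ 36.4348. The PNT-predicted ratio is (6457/ln(6457)) / (88/ln(88)) ≈ 37.4476. The two agree to within a few percent, as expected.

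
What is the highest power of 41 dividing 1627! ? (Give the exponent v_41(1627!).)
v_41(1627!) = 39

Legendre's formula: v_p(n!) = Σ_{k ≥ 1} ⌊n / p^k⌋. For p = 41, n = 1627, the terms are:
  ⌊1627/41^1⌋ = ⌊1627/41⌋ = 39
(the next term ⌊1627/41^2⌋ = 0, terminating the sum). Summing: v_41(1627!) = 39 = 39.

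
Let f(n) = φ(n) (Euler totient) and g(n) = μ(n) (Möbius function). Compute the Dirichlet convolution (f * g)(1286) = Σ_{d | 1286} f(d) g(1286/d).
(φ * μ)(1286) = 0

Divisors of 1286: [1, 2, 643, 1286]. For each d | 1286:
  d = 1: φ(1) · μ(1286/1) = 1 · 1 = 1
  d = 2: φ(2) · μ(1286/2) = 1 · -1 = -1
  d = 643: φ(643) · μ(1286/643) = 642 · -1 = -642
  d = 1286: φ(1286) · μ(1286/1286) = 642 · 1 = 642
Summing: (φ * μ)(1286) = 1 + -1 + -642 + 642 = 0.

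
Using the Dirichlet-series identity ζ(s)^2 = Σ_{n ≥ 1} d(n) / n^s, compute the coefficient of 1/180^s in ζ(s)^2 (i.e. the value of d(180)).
d(180) = 18

ζ(s)^2 = (Σ 1/m^s)(Σ 1/k^s). The coefficient of 1/n^s in the product is the number of ordered pairs (m, k) with mk = n, which equals d(n). For n = 180, divisors are [1, 2, 3, 4, 5, 6, 9, 10, 12, 15, 18, 20, 30, 36, 45, 60, 90, 180], so d(180) = 18.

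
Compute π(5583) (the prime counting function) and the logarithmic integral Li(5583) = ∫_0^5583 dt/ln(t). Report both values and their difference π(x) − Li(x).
π(5583) = 737;  Li(5583) ≈ 752.28;  π(x) − Li(x) ≈ -15.28.

Direct count of primes ≤ 5583 gives π(5583) = 737. Numerical evaluation of the logarithmic integral gives Li(5583) ≈ 752.28. The difference π(x) − Li(x) ≈ -15.28 is typically negative for small/moderate x (Li(x) overestimates), though Littlewood's theorem shows this sign changes infinitely often.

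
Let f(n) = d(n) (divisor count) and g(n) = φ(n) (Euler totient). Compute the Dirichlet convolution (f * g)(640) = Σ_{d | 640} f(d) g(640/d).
(d * φ)(640) = 1530

Divisors of 640: [1, 2, 4, 5, 8, 10, 16, 20, 32, 40, 64, 80, 128, 160, 320, 640]. For each d | 640:
  d = 1: d(1) · φ(640/1) = 1 · 256 = 256
  d = 2: d(2) · φ(640/2) = 2 · 128 = 256
  d = 4: d(4) · φ(640/4) = 3 · 64 = 192
  d = 5: d(5) · φ(640/5) = 2 · 64 = 128
  d = 8: d(8) · φ(640/8) = 4 · 32 = 128
  d = 10: d(10) · φ(640/10) = 4 · 32 = 128
  d = 16: d(16) · φ(640/16) = 5 · 16 = 80
  d = 20: d(20) · φ(640/20) = 6 · 16 = 96
  d = 32: d(32) · φ(640/32) = 6 · 8 = 48
  d = 40: d(40) · φ(640/40) = 8 · 8 = 64
  d = 64: d(64) · φ(640/64) = 7 · 4 = 28
  d = 80: d(80) · φ(640/80) = 10 · 4 = 40
  d = 128: d(128) · φ(640/128) = 8 · 4 = 32
  d = 160: d(160) · φ(640/160) = 12 · 2 = 24
  d = 320: d(320) · φ(640/320) = 14 · 1 = 14
  d = 640: d(640) · φ(640/640) = 16 · 1 = 16
Summing: (d * φ)(640) = 256 + 256 + 192 + 128 + 128 + 128 + 80 + 96 + 48 + 64 + 28 + 40 + 32 + 24 + 14 + 16 = 1530.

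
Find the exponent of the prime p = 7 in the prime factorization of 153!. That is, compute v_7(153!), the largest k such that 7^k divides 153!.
v_7(153!) = 24

Legendre's formula: v_p(n!) = Σ_{k ≥ 1} ⌊n / p^k⌋. For p = 7, n = 153, the terms are:
  ⌊153/7^1⌋ = ⌊153/7⌋ = 21
  ⌊153/7^2⌋ = ⌊153/49⌋ = 3
(the next term ⌊153/7^3⌋ = 0, terminating the sum). Summing: v_7(153!) = 21 + 3 = 24.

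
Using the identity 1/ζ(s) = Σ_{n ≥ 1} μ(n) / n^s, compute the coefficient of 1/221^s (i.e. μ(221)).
μ(221) = 1

Factor n = 221 = 13 · 17. μ(n) = 0 if any exponent ≥ 2 (not squarefree); otherwise μ(n) = (−1)^{ω(n)} where ω(n) is the number of distinct prime factors. Applying: μ(221) = 1.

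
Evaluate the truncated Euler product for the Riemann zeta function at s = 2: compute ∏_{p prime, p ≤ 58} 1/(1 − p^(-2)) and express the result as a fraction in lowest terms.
∏ = 35034630647548196605993834769/21373637931227167970033664000

The primes p ≤ 58 are [2, 3, 5, 7, 11, 13, 17, 19, 23, 29, 31, 37, 41, 43, 47, 53]. For each prime, (1 − 1/p^2)^(-1) = p^2 / (p^2 − 1). The product is (1 − 1/2^2)^(-1), (1 − 1/3^2)^(-1), (1 − 1/5^2)^(-1), (1 − 1/7^2)^(-1), (1 − 1/11^2)^(-1), (1 − 1/13^2)^(-1), (1 − 1/17^2)^(-1), (1 − 1/19^2)^(-1), (1 − 1/23^2)^(-1), (1 − 1/29^2)^(-1), (1 − 1/31^2)^(-1), (1 − 1/37^2)^(-1), (1 − 1/41^2)^(-1), (1 − 1/43^2)^(-1), (1 − 1/47^2)^(-1), (1 − 1/53^2)^(-1) = ∏ p^2 / (p^2 − 1) = 35034630647548196605993834769/21373637931227167970033664000.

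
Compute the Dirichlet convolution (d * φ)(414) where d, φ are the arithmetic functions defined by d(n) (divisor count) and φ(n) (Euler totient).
(d * φ)(414) = 936

Divisors of 414: [1, 2, 3, 6, 9, 18, 23, 46, 69, 138, 207, 414]. For each d | 414:
  d = 1: d(1) · φ(414/1) = 1 · 132 = 132
  d = 2: d(2) · φ(414/2) = 2 · 132 = 264
  d = 3: d(3) · φ(414/3) = 2 · 44 = 88
  d = 6: d(6) · φ(414/6) = 4 · 44 = 176
  d = 9: d(9) · φ(414/9) = 3 · 22 = 66
  d = 18: d(18) · φ(414/18) = 6 · 22 = 132
  d = 23: d(23) · φ(414/23) = 2 · 6 = 12
  d = 46: d(46) · φ(414/46) = 4 · 6 = 24
  d = 69: d(69) · φ(414/69) = 4 · 2 = 8
  d = 138: d(138) · φ(414/138) = 8 · 2 = 16
  d = 207: d(207) · φ(414/207) = 6 · 1 = 6
  d = 414: d(414) · φ(414/414) = 12 · 1 = 12
Summing: (d * φ)(414) = 132 + 264 + 88 + 176 + 66 + 132 + 12 + 24 + 8 + 16 + 6 + 12 = 936.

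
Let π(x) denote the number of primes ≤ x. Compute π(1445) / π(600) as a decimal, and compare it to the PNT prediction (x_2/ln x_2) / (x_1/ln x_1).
π(1445)/π(600) = 228/109 ≈ 2.0917;  PNT prediction ≈ 2.1174.

π(600) = 109 and π(1445) = 228, so π(1445)/π(600) ≈ 2.0917. The PNT-predicted ratio is (1445/ln(1445)) / (600/ln(600)) ≈ 2.1174. The two agree to within a few percent, as expected.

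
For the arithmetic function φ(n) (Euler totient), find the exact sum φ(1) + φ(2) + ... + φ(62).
Σ_{n ≤ 62} φ(n) = 1192

Compute φ(n) for each 1 ≤ n ≤ 62: φ(1) = 1, φ(2) = 1, φ(3) = 2, φ(4) = 2, φ(5) = 4, φ(6) = 2, φ(7) = 6, φ(8) = 4, φ(9) = 6, φ(10) = 4, φ(11) = 10, φ(12) = 4, φ(13) = 12, φ(14) = 6, φ(15) = 8, φ(16) = 8, φ(17) = 16, φ(18) = 6, φ(19) = 18, φ(20) = 8, φ(21) = 12, φ(22) = 10, φ(23) = 22, φ(24) = 8, φ(25) = 20, φ(26) = 12, φ(27) = 18, φ(28) = 12, φ(29) = 28, φ(30) = 8, φ(31) = 30, φ(32) = 16, φ(33) = 20, φ(34) = 16, φ(35) = 24, φ(36) = 12, φ(37) = 36, φ(38) = 18, φ(39) = 24, φ(40) = 16, φ(41) = 40, φ(42) = 12, φ(43) = 42, φ(44) = 20, φ(45) = 24, φ(46) = 22, φ(47) = 46, φ(48) = 16, φ(49) = 42, φ(50) = 20, φ(51) = 32, φ(52) = 24, φ(53) = 52, φ(54) = 18, φ(55) = 40, φ(56) = 24, φ(57) = 36, φ(58) = 28, φ(59) = 58, φ(60) = 16, φ(61) = 60, φ(62) = 30. Summing all 62 values: 1192. (Average order: Σ_{n ≤ x} φ(n) ~ (3/π²) x². For x = 62, (3/π²)·62² ≈ 1168.44.)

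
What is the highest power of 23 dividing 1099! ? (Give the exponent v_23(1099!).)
v_23(1099!) = 49

Legendre's formula: v_p(n!) = Σ_{k ≥ 1} ⌊n / p^k⌋. For p = 23, n = 1099, the terms are:
  ⌊1099/23^1⌋ = ⌊1099/23⌋ = 47
  ⌊1099/23^2⌋ = ⌊1099/529⌋ = 2
(the next term ⌊1099/23^3⌋ = 0, terminating the sum). Summing: v_23(1099!) = 47 + 2 = 49.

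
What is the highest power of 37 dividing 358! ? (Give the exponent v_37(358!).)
v_37(358!) = 9

Legendre's formula: v_p(n!) = Σ_{k ≥ 1} ⌊n / p^k⌋. For p = 37, n = 358, the terms are:
  ⌊358/37^1⌋ = ⌊358/37⌋ = 9
(the next term ⌊358/37^2⌋ = 0, terminating the sum). Summing: v_37(358!) = 9 = 9.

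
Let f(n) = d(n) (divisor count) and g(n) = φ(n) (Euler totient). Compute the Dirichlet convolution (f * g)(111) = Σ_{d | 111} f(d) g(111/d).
(d * φ)(111) = 152

Divisors of 111: [1, 3, 37, 111]. For each d | 111:
  d = 1: d(1) · φ(111/1) = 1 · 72 = 72
  d = 3: d(3) · φ(111/3) = 2 · 36 = 72
  d = 37: d(37) · φ(111/37) = 2 · 2 = 4
  d = 111: d(111) · φ(111/111) = 4 · 1 = 4
Summing: (d * φ)(111) = 72 + 72 + 4 + 4 = 152.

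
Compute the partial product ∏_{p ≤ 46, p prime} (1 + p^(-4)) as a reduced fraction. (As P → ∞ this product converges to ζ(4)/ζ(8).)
∏ = 9797980044774469102330603903164632306176249714317508104704/9089648120265456627180951239843248289566061362769110535625

The primes p ≤ 46 are [2, 3, 5, 7, 11, 13, 17, 19, 23, 29, 31, 37, 41, 43]. For each, (1 + 1/p^4) = (p^4 + 1)/p^4. Multiplying these fractions over p ∈ [2, 3, 5, 7, 11, 13, 17, 19, 23, 29, 31, 37, 41, 43] gives 9797980044774469102330603903164632306176249714317508104704/9089648120265456627180951239843248289566061362769110535625. (In the limit P → ∞ this tends to ζ(4)/ζ(8).)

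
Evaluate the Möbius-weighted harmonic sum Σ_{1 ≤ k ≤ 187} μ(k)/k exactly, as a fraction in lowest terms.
Σ μ(k)/k = -27041902300620416603296223594221152327628829604011718275600551594065857/5397346292805549782720214077673687806275517530364350655459511599582614290

Values of μ(k) for 1 ≤ k ≤ 187: μ(1) = 1, μ(2) = -1, μ(3) = -1, μ(5) = -1, μ(6) = 1, μ(7) = -1, μ(10) = 1, μ(11) = -1, μ(13) = -1, μ(14) = 1, μ(15) = 1, μ(17) = -1, μ(19) = -1, μ(21) = 1, μ(22) = 1, μ(23) = -1, μ(26) = 1, μ(29) = -1, μ(30) = -1, μ(31) = -1, μ(33) = 1, μ(34) = 1, μ(35) = 1, μ(37) = -1, μ(38) = 1, μ(39) = 1, μ(41) = -1, μ(42) = -1, μ(43) = -1, μ(46) = 1, μ(47) = -1, μ(51) = 1, μ(53) = -1, μ(55) = 1, μ(57) = 1, μ(58) = 1, μ(59) = -1, μ(61) = -1, μ(62) = 1, μ(65) = 1, μ(66) = -1, μ(67) = -1, μ(69) = 1, μ(70) = -1, μ(71) = -1, μ(73) = -1, μ(74) = 1, μ(77) = 1, μ(78) = -1, μ(79) = -1, μ(82) = 1, μ(83) = -1, μ(85) = 1, μ(86) = 1, μ(87) = 1, μ(89) = -1, μ(91) = 1, μ(93) = 1, μ(94) = 1, μ(95) = 1, μ(97) = -1, μ(101) = -1, μ(102) = -1, μ(103) = -1, μ(105) = -1, μ(106) = 1, μ(107) = -1, μ(109) = -1, μ(110) = -1, μ(111) = 1, μ(113) = -1, μ(114) = -1, μ(115) = 1, μ(118) = 1, μ(119) = 1, μ(122) = 1, μ(123) = 1, μ(127) = -1, μ(129) = 1, μ(130) = -1, μ(131) = -1, μ(133) = 1, μ(134) = 1, μ(137) = -1, μ(138) = -1, μ(139) = -1, μ(141) = 1, μ(142) = 1, μ(143) = 1, μ(145) = 1, μ(146) = 1, μ(149) = -1, μ(151) = -1, μ(154) = -1, μ(155) = 1, μ(157) = -1, μ(158) = 1, μ(159) = 1, μ(161) = 1, μ(163) = -1, μ(165) = -1, μ(166) = 1, μ(167) = -1, μ(170) = -1, μ(173) = -1, μ(174) = -1, μ(177) = 1, μ(178) = 1, μ(179) = -1, μ(181) = -1, μ(182) = -1, μ(183) = 1, μ(185) = 1, μ(186) = -1, μ(187) = 1, with μ = 0 on non-squarefree integers. Summing μ(k)/k for k where μ(k) ≠ 0 gives -27041902300620416603296223594221152327628829604011718275600551594065857/5397346292805549782720214077673687806275517530364350655459511599582614290 ≈ -0.0050. (PNT ⟺ this sum → 0 as n → ∞.)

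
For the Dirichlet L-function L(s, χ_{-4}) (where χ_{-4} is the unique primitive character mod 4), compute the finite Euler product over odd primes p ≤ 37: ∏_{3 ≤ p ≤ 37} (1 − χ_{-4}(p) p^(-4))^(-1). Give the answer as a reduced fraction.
∏ = 36907491853859640421662745584761054387/37320078298954450639637508295357366272

The odd primes p ≤ 37 are [3, 5, 7, 11, 13, 17, 19, 23, 29, 31, 37]. For each, χ(p) = 1 if p ≡ 1 mod 4, χ(p) = −1 if p ≡ 3 mod 4. Taking (1 − χ(p)/p^4)^(-1) = p^4/(p^4 − χ(p)): (1 − (-1)/3^4)^(-1) · (1 − (1)/5^4)^(-1) · (1 − (-1)/7^4)^(-1) · (1 − (-1)/11^4)^(-1) · (1 − (1)/13^4)^(-1) · (1 − (1)/17^4)^(-1) · (1 − (-1)/19^4)^(-1) · (1 − (-1)/23^4)^(-1) · (1 − (1)/29^4)^(-1) · (1 − (-1)/31^4)^(-1) · (1 − (1)/37^4)^(-1) = 36907491853859640421662745584761054387/37320078298954450639637508295357366272.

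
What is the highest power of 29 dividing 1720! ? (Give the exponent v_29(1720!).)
v_29(1720!) = 61

Legendre's formula: v_p(n!) = Σ_{k ≥ 1} ⌊n / p^k⌋. For p = 29, n = 1720, the terms are:
  ⌊1720/29^1⌋ = ⌊1720/29⌋ = 59
  ⌊1720/29^2⌋ = ⌊1720/841⌋ = 2
(the next term ⌊1720/29^3⌋ = 0, terminating the sum). Summing: v_29(1720!) = 59 + 2 = 61.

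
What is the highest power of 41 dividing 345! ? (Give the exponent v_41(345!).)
v_41(345!) = 8

Legendre's formula: v_p(n!) = Σ_{k ≥ 1} ⌊n / p^k⌋. For p = 41, n = 345, the terms are:
  ⌊345/41^1⌋ = ⌊345/41⌋ = 8
(the next term ⌊345/41^2⌋ = 0, terminating the sum). Summing: v_41(345!) = 8 = 8.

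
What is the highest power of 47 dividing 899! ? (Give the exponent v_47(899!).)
v_47(899!) = 19

Legendre's formula: v_p(n!) = Σ_{k ≥ 1} ⌊n / p^k⌋. For p = 47, n = 899, the terms are:
  ⌊899/47^1⌋ = ⌊899/47⌋ = 19
(the next term ⌊899/47^2⌋ = 0, terminating the sum). Summing: v_47(899!) = 19 = 19.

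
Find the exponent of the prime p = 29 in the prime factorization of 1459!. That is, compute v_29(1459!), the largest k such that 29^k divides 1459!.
v_29(1459!) = 51

Legendre's formula: v_p(n!) = Σ_{k ≥ 1} ⌊n / p^k⌋. For p = 29, n = 1459, the terms are:
  ⌊1459/29^1⌋ = ⌊1459/29⌋ = 50
  ⌊1459/29^2⌋ = ⌊1459/841⌋ = 1
(the next term ⌊1459/29^3⌋ = 0, terminating the sum). Summing: v_29(1459!) = 50 + 1 = 51.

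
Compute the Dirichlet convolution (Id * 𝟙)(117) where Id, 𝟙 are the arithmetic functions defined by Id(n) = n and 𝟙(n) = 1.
(Id * 𝟙)(117) = 182

Divisors of 117: [1, 3, 9, 13, 39, 117]. For each d | 117:
  d = 1: Id(1) · 𝟙(117/1) = 1 · 1 = 1
  d = 3: Id(3) · 𝟙(117/3) = 3 · 1 = 3
  d = 9: Id(9) · 𝟙(117/9) = 9 · 1 = 9
  d = 13: Id(13) · 𝟙(117/13) = 13 · 1 = 13
  d = 39: Id(39) · 𝟙(117/39) = 39 · 1 = 39
  d = 117: Id(117) · 𝟙(117/117) = 117 · 1 = 117
Summing: (Id * 𝟙)(117) = 1 + 3 + 9 + 13 + 39 + 117 = 182.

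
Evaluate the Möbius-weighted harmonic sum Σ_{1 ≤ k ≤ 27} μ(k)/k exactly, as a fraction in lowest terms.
Σ μ(k)/k = 4165258/111546435

Values of μ(k) for 1 ≤ k ≤ 27: μ(1) = 1, μ(2) = -1, μ(3) = -1, μ(5) = -1, μ(6) = 1, μ(7) = -1, μ(10) = 1, μ(11) = -1, μ(13) = -1, μ(14) = 1, μ(15) = 1, μ(17) = -1, μ(19) = -1, μ(21) = 1, μ(22) = 1, μ(23) = -1, μ(26) = 1, with μ = 0 on non-squarefree integers. Summing μ(k)/k for k where μ(k) ≠ 0 gives 4165258/111546435 ≈ 0.0373. (PNT ⟺ this sum → 0 as n → ∞.)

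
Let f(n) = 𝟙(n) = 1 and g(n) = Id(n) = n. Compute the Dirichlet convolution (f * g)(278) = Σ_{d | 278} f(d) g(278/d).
(𝟙 * Id)(278) = 420

Divisors of 278: [1, 2, 139, 278]. For each d | 278:
  d = 1: 𝟙(1) · Id(278/1) = 1 · 278 = 278
  d = 2: 𝟙(2) · Id(278/2) = 1 · 139 = 139
  d = 139: 𝟙(139) · Id(278/139) = 1 · 2 = 2
  d = 278: 𝟙(278) · Id(278/278) = 1 · 1 = 1
Summing: (𝟙 * Id)(278) = 278 + 139 + 2 + 1 = 420.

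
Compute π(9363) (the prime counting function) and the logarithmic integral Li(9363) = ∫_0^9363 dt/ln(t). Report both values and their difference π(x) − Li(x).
π(9363) = 1158;  Li(9363) ≈ 1176.73;  π(x) − Li(x) ≈ -18.73.

Direct count of primes ≤ 9363 gives π(9363) = 1158. Numerical evaluation of the logarithmic integral gives Li(9363) ≈ 1176.73. The difference π(x) − Li(x) ≈ -18.73 is typically negative for small/moderate x (Li(x) overestimates), though Littlewood's theorem shows this sign changes infinitely often.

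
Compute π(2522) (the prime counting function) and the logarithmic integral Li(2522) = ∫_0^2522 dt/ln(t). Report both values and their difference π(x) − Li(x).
π(2522) = 369;  Li(2522) ≈ 382.42;  π(x) − Li(x) ≈ -13.42.

Direct count of primes ≤ 2522 gives π(2522) = 369. Numerical evaluation of the logarithmic integral gives Li(2522) ≈ 382.42. The difference π(x) − Li(x) ≈ -13.42 is typically negative for small/moderate x (Li(x) overestimates), though Littlewood's theorem shows this sign changes infinitely often.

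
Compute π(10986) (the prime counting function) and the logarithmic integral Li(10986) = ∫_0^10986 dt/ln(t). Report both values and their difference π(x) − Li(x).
π(10986) = 1333;  Li(10986) ≈ 1352.64;  π(x) − Li(x) ≈ -19.64.

Direct count of primes ≤ 10986 gives π(10986) = 1333. Numerical evaluation of the logarithmic integral gives Li(10986) ≈ 1352.64. The difference π(x) − Li(x) ≈ -19.64 is typically negative for small/moderate x (Li(x) overestimates), though Littlewood's theorem shows this sign changes infinitely often.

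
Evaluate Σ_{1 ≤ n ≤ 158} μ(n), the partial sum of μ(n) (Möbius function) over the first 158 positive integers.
Σ_{n ≤ 158} μ(n) = -1

Compute μ(n) for each 1 ≤ n ≤ 158: μ(1) = 1, μ(2) = -1, μ(3) = -1, μ(4) = 0, μ(5) = -1, μ(6) = 1, μ(7) = -1, μ(8) = 0, μ(9) = 0, μ(10) = 1, μ(11) = -1, μ(12) = 0, μ(13) = -1, μ(14) = 1, μ(15) = 1, μ(16) = 0, μ(17) = -1, μ(18) = 0, μ(19) = -1, μ(20) = 0, μ(21) = 1, μ(22) = 1, μ(23) = -1, μ(24) = 0, μ(25) = 0, μ(26) = 1, μ(27) = 0, μ(28) = 0, μ(29) = -1, μ(30) = -1, μ(31) = -1, μ(32) = 0, μ(33) = 1, μ(34) = 1, μ(35) = 1, μ(36) = 0, μ(37) = -1, μ(38) = 1, μ(39) = 1, μ(40) = 0, μ(41) = -1, μ(42) = -1, μ(43) = -1, μ(44) = 0, μ(45) = 0, μ(46) = 1, μ(47) = -1, μ(48) = 0, μ(49) = 0, μ(50) = 0, μ(51) = 1, μ(52) = 0, μ(53) = -1, μ(54) = 0, μ(55) = 1, μ(56) = 0, μ(57) = 1, μ(58) = 1, μ(59) = -1, μ(60) = 0, μ(61) = -1, μ(62) = 1, μ(63) = 0, μ(64) = 0, μ(65) = 1, μ(66) = -1, μ(67) = -1, μ(68) = 0, μ(69) = 1, μ(70) = -1, μ(71) = -1, μ(72) = 0, μ(73) = -1, μ(74) = 1, μ(75) = 0, μ(76) = 0, μ(77) = 1, μ(78) = -1, μ(79) = -1, μ(80) = 0, μ(81) = 0, μ(82) = 1, μ(83) = -1, μ(84) = 0, μ(85) = 1, μ(86) = 1, μ(87) = 1, μ(88) = 0, μ(89) = -1, μ(90) = 0, μ(91) = 1, μ(92) = 0, μ(93) = 1, μ(94) = 1, μ(95) = 1, μ(96) = 0, μ(97) = -1, μ(98) = 0, μ(99) = 0, μ(100) = 0, μ(101) = -1, μ(102) = -1, μ(103) = -1, μ(104) = 0, μ(105) = -1, μ(106) = 1, μ(107) = -1, μ(108) = 0, μ(109) = -1, μ(110) = -1, μ(111) = 1, μ(112) = 0, μ(113) = -1, μ(114) = -1, μ(115) = 1, μ(116) = 0, μ(117) = 0, μ(118) = 1, μ(119) = 1, μ(120) = 0, μ(121) = 0, μ(122) = 1, μ(123) = 1, μ(124) = 0, μ(125) = 0, μ(126) = 0, μ(127) = -1, μ(128) = 0, μ(129) = 1, μ(130) = -1, μ(131) = -1, μ(132) = 0, μ(133) = 1, μ(134) = 1, μ(135) = 0, μ(136) = 0, μ(137) = -1, μ(138) = -1, μ(139) = -1, μ(140) = 0, μ(141) = 1, μ(142) = 1, μ(143) = 1, μ(144) = 0, μ(145) = 1, μ(146) = 1, μ(147) = 0, μ(148) = 0, μ(149) = -1, μ(150) = 0, μ(151) = -1, μ(152) = 0, μ(153) = 0, μ(154) = -1, μ(155) = 1, μ(156) = 0, μ(157) = -1, μ(158) = 1. Summing all 158 values: -1. (Mertens function M(x) = Σ_{n ≤ x} μ(n); on average M(x) should be small (PNT ⟺ M(x) = o(x)).)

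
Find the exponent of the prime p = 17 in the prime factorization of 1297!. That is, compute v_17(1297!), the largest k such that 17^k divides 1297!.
v_17(1297!) = 80

Legendre's formula: v_p(n!) = Σ_{k ≥ 1} ⌊n / p^k⌋. For p = 17, n = 1297, the terms are:
  ⌊1297/17^1⌋ = ⌊1297/17⌋ = 76
  ⌊1297/17^2⌋ = ⌊1297/289⌋ = 4
(the next term ⌊1297/17^3⌋ = 0, terminating the sum). Summing: v_17(1297!) = 76 + 4 = 80.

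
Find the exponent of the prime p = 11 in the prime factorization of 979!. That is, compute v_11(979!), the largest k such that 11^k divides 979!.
v_11(979!) = 97

Legendre's formula: v_p(n!) = Σ_{k ≥ 1} ⌊n / p^k⌋. For p = 11, n = 979, the terms are:
  ⌊979/11^1⌋ = ⌊979/11⌋ = 89
  ⌊979/11^2⌋ = ⌊979/121⌋ = 8
(the next term ⌊979/11^3⌋ = 0, terminating the sum). Summing: v_11(979!) = 89 + 8 = 97.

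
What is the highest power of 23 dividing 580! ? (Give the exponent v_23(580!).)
v_23(580!) = 26

Legendre's formula: v_p(n!) = Σ_{k ≥ 1} ⌊n / p^k⌋. For p = 23, n = 580, the terms are:
  ⌊580/23^1⌋ = ⌊580/23⌋ = 25
  ⌊580/23^2⌋ = ⌊580/529⌋ = 1
(the next term ⌊580/23^3⌋ = 0, terminating the sum). Summing: v_23(580!) = 25 + 1 = 26.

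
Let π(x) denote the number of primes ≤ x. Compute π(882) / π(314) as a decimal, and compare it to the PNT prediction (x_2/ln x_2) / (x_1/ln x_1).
π(882)/π(314) = 152/65 ≈ 2.3385;  PNT prediction ≈ 2.3812.

π(314) = 65 and π(882) = 152, so π(882)/π(314) ≈ 2.3385. The PNT-predicted ratio is (882/ln(882)) / (314/ln(314)) ≈ 2.3812. The two agree to within a few percent, as expected.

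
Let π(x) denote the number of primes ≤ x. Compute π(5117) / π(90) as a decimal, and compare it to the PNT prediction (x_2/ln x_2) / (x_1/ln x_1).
π(5117)/π(90) = 684/24 ≈ 28.5000;  PNT prediction ≈ 29.9566.

π(90) = 24 and π(5117) = 684, so π(5117)/π(90) ≈ 28.5000. The PNT-predicted ratio is (5117/ln(5117)) / (90/ln(90)) ≈ 29.9566. The two agree to within a few percent, as expected.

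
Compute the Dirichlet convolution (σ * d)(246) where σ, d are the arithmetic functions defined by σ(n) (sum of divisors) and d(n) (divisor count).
(σ * d)(246) = 1320

Divisors of 246: [1, 2, 3, 6, 41, 82, 123, 246]. For each d | 246:
  d = 1: σ(1) · d(246/1) = 1 · 8 = 8
  d = 2: σ(2) · d(246/2) = 3 · 4 = 12
  d = 3: σ(3) · d(246/3) = 4 · 4 = 16
  d = 6: σ(6) · d(246/6) = 12 · 2 = 24
  d = 41: σ(41) · d(246/41) = 42 · 4 = 168
  d = 82: σ(82) · d(246/82) = 126 · 2 = 252
  d = 123: σ(123) · d(246/123) = 168 · 2 = 336
  d = 246: σ(246) · d(246/246) = 504 · 1 = 504
Summing: (σ * d)(246) = 8 + 12 + 16 + 24 + 168 + 252 + 336 + 504 = 1320.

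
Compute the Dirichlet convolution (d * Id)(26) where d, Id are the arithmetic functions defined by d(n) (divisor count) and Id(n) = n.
(d * Id)(26) = 60

Divisors of 26: [1, 2, 13, 26]. For each d | 26:
  d = 1: d(1) · Id(26/1) = 1 · 26 = 26
  d = 2: d(2) · Id(26/2) = 2 · 13 = 26
  d = 13: d(13) · Id(26/13) = 2 · 2 = 4
  d = 26: d(26) · Id(26/26) = 4 · 1 = 4
Summing: (d * Id)(26) = 26 + 26 + 4 + 4 = 60.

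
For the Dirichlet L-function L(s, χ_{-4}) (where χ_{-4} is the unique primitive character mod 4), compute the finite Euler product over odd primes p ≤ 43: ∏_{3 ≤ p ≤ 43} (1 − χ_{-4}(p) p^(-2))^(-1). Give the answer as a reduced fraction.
∏ = 11477831542914938630143/12524769798782976000000

The odd primes p ≤ 43 are [3, 5, 7, 11, 13, 17, 19, 23, 29, 31, 37, 41, 43]. For each, χ(p) = 1 if p ≡ 1 mod 4, χ(p) = −1 if p ≡ 3 mod 4. Taking (1 − χ(p)/p^2)^(-1) = p^2/(p^2 − χ(p)): (1 − (-1)/3^2)^(-1) · (1 − (1)/5^2)^(-1) · (1 − (-1)/7^2)^(-1) · (1 − (-1)/11^2)^(-1) · (1 − (1)/13^2)^(-1) · (1 − (1)/17^2)^(-1) · (1 − (-1)/19^2)^(-1) · (1 − (-1)/23^2)^(-1) · (1 − (1)/29^2)^(-1) · (1 − (-1)/31^2)^(-1) · (1 − (1)/37^2)^(-1) · (1 − (1)/41^2)^(-1) · (1 − (-1)/43^2)^(-1) = 11477831542914938630143/12524769798782976000000.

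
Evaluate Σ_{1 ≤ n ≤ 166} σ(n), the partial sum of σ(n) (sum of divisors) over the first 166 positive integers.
Σ_{n ≤ 166} σ(n) = 22707

Compute σ(n) for each 1 ≤ n ≤ 166: σ(1) = 1, σ(2) = 3, σ(3) = 4, σ(4) = 7, σ(5) = 6, σ(6) = 12, σ(7) = 8, σ(8) = 15, σ(9) = 13, σ(10) = 18, σ(11) = 12, σ(12) = 28, σ(13) = 14, σ(14) = 24, σ(15) = 24, σ(16) = 31, σ(17) = 18, σ(18) = 39, σ(19) = 20, σ(20) = 42, σ(21) = 32, σ(22) = 36, σ(23) = 24, σ(24) = 60, σ(25) = 31, σ(26) = 42, σ(27) = 40, σ(28) = 56, σ(29) = 30, σ(30) = 72, σ(31) = 32, σ(32) = 63, σ(33) = 48, σ(34) = 54, σ(35) = 48, σ(36) = 91, σ(37) = 38, σ(38) = 60, σ(39) = 56, σ(40) = 90, σ(41) = 42, σ(42) = 96, σ(43) = 44, σ(44) = 84, σ(45) = 78, σ(46) = 72, σ(47) = 48, σ(48) = 124, σ(49) = 57, σ(50) = 93, σ(51) = 72, σ(52) = 98, σ(53) = 54, σ(54) = 120, σ(55) = 72, σ(56) = 120, σ(57) = 80, σ(58) = 90, σ(59) = 60, σ(60) = 168, σ(61) = 62, σ(62) = 96, σ(63) = 104, σ(64) = 127, σ(65) = 84, σ(66) = 144, σ(67) = 68, σ(68) = 126, σ(69) = 96, σ(70) = 144, σ(71) = 72, σ(72) = 195, σ(73) = 74, σ(74) = 114, σ(75) = 124, σ(76) = 140, σ(77) = 96, σ(78) = 168, σ(79) = 80, σ(80) = 186, σ(81) = 121, σ(82) = 126, σ(83) = 84, σ(84) = 224, σ(85) = 108, σ(86) = 132, σ(87) = 120, σ(88) = 180, σ(89) = 90, σ(90) = 234, σ(91) = 112, σ(92) = 168, σ(93) = 128, σ(94) = 144, σ(95) = 120, σ(96) = 252, σ(97) = 98, σ(98) = 171, σ(99) = 156, σ(100) = 217, σ(101) = 102, σ(102) = 216, σ(103) = 104, σ(104) = 210, σ(105) = 192, σ(106) = 162, σ(107) = 108, σ(108) = 280, σ(109) = 110, σ(110) = 216, σ(111) = 152, σ(112) = 248, σ(113) = 114, σ(114) = 240, σ(115) = 144, σ(116) = 210, σ(117) = 182, σ(118) = 180, σ(119) = 144, σ(120) = 360, σ(121) = 133, σ(122) = 186, σ(123) = 168, σ(124) = 224, σ(125) = 156, σ(126) = 312, σ(127) = 128, σ(128) = 255, σ(129) = 176, σ(130) = 252, σ(131) = 132, σ(132) = 336, σ(133) = 160, σ(134) = 204, σ(135) = 240, σ(136) = 270, σ(137) = 138, σ(138) = 288, σ(139) = 140, σ(140) = 336, σ(141) = 192, σ(142) = 216, σ(143) = 168, σ(144) = 403, σ(145) = 180, σ(146) = 222, σ(147) = 228, σ(148) = 266, σ(149) = 150, σ(150) = 372, σ(151) = 152, σ(152) = 300, σ(153) = 234, σ(154) = 288, σ(155) = 192, σ(156) = 392, σ(157) = 158, σ(158) = 240, σ(159) = 216, σ(160) = 378, σ(161) = 192, σ(162) = 363, σ(163) = 164, σ(164) = 294, σ(165) = 288, σ(166) = 252. Summing all 166 values: 22707. (Average order: Σ_{n ≤ x} σ(n) ~ (π²/12) x². For x = 166, (π²/12)·166² ≈ 22663.90.)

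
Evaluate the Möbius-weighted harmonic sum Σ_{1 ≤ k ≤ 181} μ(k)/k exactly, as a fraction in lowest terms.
Σ μ(k)/k = -55899517432623235554411607600017313811576767641103296860860299685947631/5397346292805549782720214077673687806275517530364350655459511599582614290

Values of μ(k) for 1 ≤ k ≤ 181: μ(1) = 1, μ(2) = -1, μ(3) = -1, μ(5) = -1, μ(6) = 1, μ(7) = -1, μ(10) = 1, μ(11) = -1, μ(13) = -1, μ(14) = 1, μ(15) = 1, μ(17) = -1, μ(19) = -1, μ(21) = 1, μ(22) = 1, μ(23) = -1, μ(26) = 1, μ(29) = -1, μ(30) = -1, μ(31) = -1, μ(33) = 1, μ(34) = 1, μ(35) = 1, μ(37) = -1, μ(38) = 1, μ(39) = 1, μ(41) = -1, μ(42) = -1, μ(43) = -1, μ(46) = 1, μ(47) = -1, μ(51) = 1, μ(53) = -1, μ(55) = 1, μ(57) = 1, μ(58) = 1, μ(59) = -1, μ(61) = -1, μ(62) = 1, μ(65) = 1, μ(66) = -1, μ(67) = -1, μ(69) = 1, μ(70) = -1, μ(71) = -1, μ(73) = -1, μ(74) = 1, μ(77) = 1, μ(78) = -1, μ(79) = -1, μ(82) = 1, μ(83) = -1, μ(85) = 1, μ(86) = 1, μ(87) = 1, μ(89) = -1, μ(91) = 1, μ(93) = 1, μ(94) = 1, μ(95) = 1, μ(97) = -1, μ(101) = -1, μ(102) = -1, μ(103) = -1, μ(105) = -1, μ(106) = 1, μ(107) = -1, μ(109) = -1, μ(110) = -1, μ(111) = 1, μ(113) = -1, μ(114) = -1, μ(115) = 1, μ(118) = 1, μ(119) = 1, μ(122) = 1, μ(123) = 1, μ(127) = -1, μ(129) = 1, μ(130) = -1, μ(131) = -1, μ(133) = 1, μ(134) = 1, μ(137) = -1, μ(138) = -1, μ(139) = -1, μ(141) = 1, μ(142) = 1, μ(143) = 1, μ(145) = 1, μ(146) = 1, μ(149) = -1, μ(151) = -1, μ(154) = -1, μ(155) = 1, μ(157) = -1, μ(158) = 1, μ(159) = 1, μ(161) = 1, μ(163) = -1, μ(165) = -1, μ(166) = 1, μ(167) = -1, μ(170) = -1, μ(173) = -1, μ(174) = -1, μ(177) = 1, μ(178) = 1, μ(179) = -1, μ(181) = -1, with μ = 0 on non-squarefree integers. Summing μ(k)/k for k where μ(k) ≠ 0 gives -55899517432623235554411607600017313811576767641103296860860299685947631/5397346292805549782720214077673687806275517530364350655459511599582614290 ≈ -0.0104. (PNT ⟺ this sum → 0 as n → ∞.)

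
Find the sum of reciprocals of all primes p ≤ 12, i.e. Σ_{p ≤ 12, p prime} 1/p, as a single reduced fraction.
Σ 1/p = 2927/2310

π(12) = 5, so the primes ≤ 12 are [2, 3, 5, 7, 11]. Summing 1/p over these primes: 2927/2310 ≈ 1.2671. Mertens estimate ln ln(12) + 0.2615 ≈ 1.1717.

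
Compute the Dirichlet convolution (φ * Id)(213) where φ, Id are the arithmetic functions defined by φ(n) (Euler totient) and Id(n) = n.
(φ * Id)(213) = 705

Divisors of 213: [1, 3, 71, 213]. For each d | 213:
  d = 1: φ(1) · Id(213/1) = 1 · 213 = 213
  d = 3: φ(3) · Id(213/3) = 2 · 71 = 142
  d = 71: φ(71) · Id(213/71) = 70 · 3 = 210
  d = 213: φ(213) · Id(213/213) = 140 · 1 = 140
Summing: (φ * Id)(213) = 213 + 142 + 210 + 140 = 705.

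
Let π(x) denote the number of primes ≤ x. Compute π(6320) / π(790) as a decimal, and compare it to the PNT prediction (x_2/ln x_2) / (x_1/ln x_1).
π(6320)/π(790) = 822/138 ≈ 5.9565;  PNT prediction ≈ 6.0991.

π(790) = 138 and π(6320) = 822, so π(6320)/π(790) ≈ 5.9565. The PNT-predicted ratio is (6320/ln(6320)) / (790/ln(790)) ≈ 6.0991. The two agree to within a few percent, as expected.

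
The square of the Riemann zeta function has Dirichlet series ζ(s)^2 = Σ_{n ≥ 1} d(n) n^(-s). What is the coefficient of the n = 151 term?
d(151) = 2

ζ(s)^2 = (Σ 1/m^s)(Σ 1/k^s). The coefficient of 1/n^s in the product is the number of ordered pairs (m, k) with mk = n, which equals d(n). For n = 151, divisors are [1, 151], so d(151) = 2.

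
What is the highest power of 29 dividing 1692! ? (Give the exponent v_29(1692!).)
v_29(1692!) = 60

Legendre's formula: v_p(n!) = Σ_{k ≥ 1} ⌊n / p^k⌋. For p = 29, n = 1692, the terms are:
  ⌊1692/29^1⌋ = ⌊1692/29⌋ = 58
  ⌊1692/29^2⌋ = ⌊1692/841⌋ = 2
(the next term ⌊1692/29^3⌋ = 0, terminating the sum). Summing: v_29(1692!) = 58 + 2 = 60.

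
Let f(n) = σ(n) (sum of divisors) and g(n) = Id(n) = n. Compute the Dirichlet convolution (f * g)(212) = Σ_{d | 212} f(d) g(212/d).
(σ * Id)(212) = 1819

Divisors of 212: [1, 2, 4, 53, 106, 212]. For each d | 212:
  d = 1: σ(1) · Id(212/1) = 1 · 212 = 212
  d = 2: σ(2) · Id(212/2) = 3 · 106 = 318
  d = 4: σ(4) · Id(212/4) = 7 · 53 = 371
  d = 53: σ(53) · Id(212/53) = 54 · 4 = 216
  d = 106: σ(106) · Id(212/106) = 162 · 2 = 324
  d = 212: σ(212) · Id(212/212) = 378 · 1 = 378
Summing: (σ * Id)(212) = 212 + 318 + 371 + 216 + 324 + 378 = 1819.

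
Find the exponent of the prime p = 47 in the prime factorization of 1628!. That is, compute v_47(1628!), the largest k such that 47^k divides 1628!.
v_47(1628!) = 34

Legendre's formula: v_p(n!) = Σ_{k ≥ 1} ⌊n / p^k⌋. For p = 47, n = 1628, the terms are:
  ⌊1628/47^1⌋ = ⌊1628/47⌋ = 34
(the next term ⌊1628/47^2⌋ = 0, terminating the sum). Summing: v_47(1628!) = 34 = 34.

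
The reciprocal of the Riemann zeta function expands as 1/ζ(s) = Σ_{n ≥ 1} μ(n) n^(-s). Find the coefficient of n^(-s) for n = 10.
μ(10) = 1

Factor n = 10 = 2 · 5. μ(n) = 0 if any exponent ≥ 2 (not squarefree); otherwise μ(n) = (−1)^{ω(n)} where ω(n) is the number of distinct prime factors. Applying: μ(10) = 1.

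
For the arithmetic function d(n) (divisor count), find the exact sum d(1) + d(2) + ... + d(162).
Σ_{n ≤ 162} d(n) = 856

Compute d(n) for each 1 ≤ n ≤ 162: d(1) = 1, d(2) = 2, d(3) = 2, d(4) = 3, d(5) = 2, d(6) = 4, d(7) = 2, d(8) = 4, d(9) = 3, d(10) = 4, d(11) = 2, d(12) = 6, d(13) = 2, d(14) = 4, d(15) = 4, d(16) = 5, d(17) = 2, d(18) = 6, d(19) = 2, d(20) = 6, d(21) = 4, d(22) = 4, d(23) = 2, d(24) = 8, d(25) = 3, d(26) = 4, d(27) = 4, d(28) = 6, d(29) = 2, d(30) = 8, d(31) = 2, d(32) = 6, d(33) = 4, d(34) = 4, d(35) = 4, d(36) = 9, d(37) = 2, d(38) = 4, d(39) = 4, d(40) = 8, d(41) = 2, d(42) = 8, d(43) = 2, d(44) = 6, d(45) = 6, d(46) = 4, d(47) = 2, d(48) = 10, d(49) = 3, d(50) = 6, d(51) = 4, d(52) = 6, d(53) = 2, d(54) = 8, d(55) = 4, d(56) = 8, d(57) = 4, d(58) = 4, d(59) = 2, d(60) = 12, d(61) = 2, d(62) = 4, d(63) = 6, d(64) = 7, d(65) = 4, d(66) = 8, d(67) = 2, d(68) = 6, d(69) = 4, d(70) = 8, d(71) = 2, d(72) = 12, d(73) = 2, d(74) = 4, d(75) = 6, d(76) = 6, d(77) = 4, d(78) = 8, d(79) = 2, d(80) = 10, d(81) = 5, d(82) = 4, d(83) = 2, d(84) = 12, d(85) = 4, d(86) = 4, d(87) = 4, d(88) = 8, d(89) = 2, d(90) = 12, d(91) = 4, d(92) = 6, d(93) = 4, d(94) = 4, d(95) = 4, d(96) = 12, d(97) = 2, d(98) = 6, d(99) = 6, d(100) = 9, d(101) = 2, d(102) = 8, d(103) = 2, d(104) = 8, d(105) = 8, d(106) = 4, d(107) = 2, d(108) = 12, d(109) = 2, d(110) = 8, d(111) = 4, d(112) = 10, d(113) = 2, d(114) = 8, d(115) = 4, d(116) = 6, d(117) = 6, d(118) = 4, d(119) = 4, d(120) = 16, d(121) = 3, d(122) = 4, d(123) = 4, d(124) = 6, d(125) = 4, d(126) = 12, d(127) = 2, d(128) = 8, d(129) = 4, d(130) = 8, d(131) = 2, d(132) = 12, d(133) = 4, d(134) = 4, d(135) = 8, d(136) = 8, d(137) = 2, d(138) = 8, d(139) = 2, d(140) = 12, d(141) = 4, d(142) = 4, d(143) = 4, d(144) = 15, d(145) = 4, d(146) = 4, d(147) = 6, d(148) = 6, d(149) = 2, d(150) = 12, d(151) = 2, d(152) = 8, d(153) = 6, d(154) = 8, d(155) = 4, d(156) = 12, d(157) = 2, d(158) = 4, d(159) = 4, d(160) = 12, d(161) = 4, d(162) = 10. Summing all 162 values: 856. (Dirichlet's divisor formula: Σ_{n ≤ x} d(n) = x ln(x) + (2γ − 1) x + O(√x). For x = 162, the asymptotic estimate is ≈ 849.21.)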